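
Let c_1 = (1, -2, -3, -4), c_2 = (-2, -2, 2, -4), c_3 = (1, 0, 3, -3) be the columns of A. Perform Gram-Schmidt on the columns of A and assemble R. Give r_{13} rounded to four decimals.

r_{13} = 0.7303

c_1 = (1, -2, -3, -4); ‖c_1‖ = 5.4772, so e_1 = (0.1826, -0.3651, -0.5477, -0.7303).
r_{13} = e_1·c_3 = 0.7303.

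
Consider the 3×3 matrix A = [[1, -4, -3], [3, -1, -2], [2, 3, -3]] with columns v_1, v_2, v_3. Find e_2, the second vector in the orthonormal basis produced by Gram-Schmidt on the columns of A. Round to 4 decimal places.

e_1 = v_1/‖v_1‖ = (1, 3, 2)/3.7417 = (0.2673, 0.8018, 0.5345).
r_{12} = e_1·v_2 = -0.2673.
u_2 = v_2 + 0.2673·e_1 = (-3.9286, -0.7857, 3.1429).
‖u_2‖ = 5.0920, so e_2 = (-0.7715, -0.1543, 0.6172).

e_2 = (-0.7715, -0.1543, 0.6172)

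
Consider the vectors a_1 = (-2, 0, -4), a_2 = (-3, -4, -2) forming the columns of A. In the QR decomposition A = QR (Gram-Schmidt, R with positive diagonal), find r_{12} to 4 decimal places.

r_{12} = 3.1305

a_1 = (-2, 0, -4); ‖a_1‖ = 4.4721, so e_1 = (-0.4472, 0.0000, -0.8944).
r_{12} = e_1·a_2 = 3.1305.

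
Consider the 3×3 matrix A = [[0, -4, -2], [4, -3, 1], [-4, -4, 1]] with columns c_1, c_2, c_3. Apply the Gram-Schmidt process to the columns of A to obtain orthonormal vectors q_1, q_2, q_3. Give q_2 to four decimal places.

q_2 = (-0.6285, -0.5500, -0.5500)

c_1 = (0, 4, -4); ‖c_1‖ = 5.6569, so q_1 = (0.0000, 0.7071, -0.7071).
q_1·c_2 = 0.0000·(-4) + 0.7071·(-3) + (-0.7071)·(-4) = 0.7071.
u_2 = c_2 − 0.7071·q_1 = (-4.0000, -3.5000, -3.5000).
‖u_2‖ = 6.3640, so q_2 = (-0.6285, -0.5500, -0.5500).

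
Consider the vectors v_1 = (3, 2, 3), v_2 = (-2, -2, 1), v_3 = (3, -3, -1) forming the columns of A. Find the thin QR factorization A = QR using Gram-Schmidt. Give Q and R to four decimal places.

Q = [[0.6396, -0.4017, 0.6554], [0.4264, -0.5240, -0.7373], [0.6396, 0.7510, -0.1638]], R = [[4.6904, -1.4924, 0.0000], [0.0000, 2.6024, -0.3843], [0.0000, 0.0000, 4.3419]]

v_1 = (3, 2, 3); ‖v_1‖ = 4.6904, so q_1 = (0.6396, 0.4264, 0.6396).
q_1·v_2 = 0.6396·(-2) + 0.4264·(-2) + 0.6396·1 = -1.4924.
u_2 = v_2 + 1.4924·q_1 = (-1.0455, -1.3636, 1.9545).
‖u_2‖ = 2.6024, so q_2 = (-0.4017, -0.5240, 0.7510).
q_1·v_3 = 0.6396·3 + 0.4264·(-3) + 0.6396·(-1) = 0.0000; q_2·v_3 = (-0.4017)·3 + (-0.5240)·(-3) + 0.7510·(-1) = -0.3843.
u_3 = v_3 − 0.0000·q_1 + 0.3843·q_2 = (2.8456, -3.2013, -0.7114).
‖u_3‖ = 4.3419, so q_3 = (0.6554, -0.7373, -0.1638).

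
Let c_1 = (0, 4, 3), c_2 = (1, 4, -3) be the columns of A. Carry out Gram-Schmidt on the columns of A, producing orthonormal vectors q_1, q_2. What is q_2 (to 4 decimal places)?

c_1 = (0, 4, 3); ‖c_1‖ = 5.0000, so q_1 = (0.0000, 0.8000, 0.6000).
q_1·c_2 = 0.0000·1 + 0.8000·4 + 0.6000·(-3) = 1.4000.
u_2 = c_2 − 1.4000·q_1 = (1.0000, 2.8800, -3.8400).
‖u_2‖ = 4.9031, so q_2 = (0.2040, 0.5874, -0.7832).

q_2 = (0.2040, 0.5874, -0.7832)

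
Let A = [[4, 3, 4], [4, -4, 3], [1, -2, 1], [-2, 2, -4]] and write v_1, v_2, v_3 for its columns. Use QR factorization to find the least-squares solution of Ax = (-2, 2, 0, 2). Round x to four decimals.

x = (0.9930, -0.3657, -1.2000)

v_1 = (4, 4, 1, -2); ‖v_1‖ = 6.0828, so q_1 = (0.6576, 0.6576, 0.1644, -0.3288).
q_1·v_2 = 0.6576·3 + 0.6576·(-4) + 0.1644·(-2) + (-0.3288)·2 = -1.6440.
u_2 = v_2 + 1.6440·q_1 = (4.0811, -2.9189, -1.7297, 1.4595).
‖u_2‖ = 5.5043, so q_2 = (0.7414, -0.5303, -0.3143, 0.2651).
q_1·v_3 = 0.6576·4 + 0.6576·3 + 0.1644·1 + (-0.3288)·(-4) = 6.0828; q_2·v_3 = 0.7414·4 + (-0.5303)·3 + (-0.3143)·1 + 0.2651·(-4) = 0.0000.
u_3 = v_3 − 6.0828·q_1 + 0.0000·q_2 = (0.0000, -1.0000, 0.0000, -2.0000).
‖u_3‖ = 2.2361, so q_3 = (0.0000, -0.4472, 0.0000, -0.8944).
Qᵀb = (-0.6576, -2.0132, -2.6833).
Back-substitute: x_3 = -2.6833/2.2361 = -1.2000.
x_2 = (-2.0132 + 0.0000·(-1.2000))/5.5043 = -0.3657.
x_1 = (-0.6576 + 1.6440·(-0.3657) − 6.0828·(-1.2000))/6.0828 = 0.9930.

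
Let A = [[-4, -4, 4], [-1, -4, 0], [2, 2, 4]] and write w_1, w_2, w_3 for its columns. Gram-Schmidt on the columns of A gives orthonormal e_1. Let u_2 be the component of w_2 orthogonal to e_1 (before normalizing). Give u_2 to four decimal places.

u_2 = (0.5714, -2.8571, -0.2857)

w_1 = (-4, -1, 2); ‖w_1‖ = 4.5826, so e_1 = (-0.8729, -0.2182, 0.4364).
e_1·w_2 = (-0.8729)·(-4) + (-0.2182)·(-4) + 0.4364·2 = 5.2372.
u_2 = w_2 − 5.2372·e_1 = (0.5714, -2.8571, -0.2857).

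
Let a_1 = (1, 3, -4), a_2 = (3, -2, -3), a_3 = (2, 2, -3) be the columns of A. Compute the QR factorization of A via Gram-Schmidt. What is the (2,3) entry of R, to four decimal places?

a_1 = (1, 3, -4); ‖a_1‖ = 5.0990, so q_1 = (0.1961, 0.5883, -0.7845).
q_1·a_2 = 0.1961·3 + 0.5883·(-2) + (-0.7845)·(-3) = 1.7650.
u_2 = a_2 − 1.7650·q_1 = (2.6538, -3.0385, -1.6154).
‖u_2‖ = 4.3456, so q_2 = (0.6107, -0.6992, -0.3717).
r_{23} = q_2·a_3 = 0.9382.

r_{23} = 0.9382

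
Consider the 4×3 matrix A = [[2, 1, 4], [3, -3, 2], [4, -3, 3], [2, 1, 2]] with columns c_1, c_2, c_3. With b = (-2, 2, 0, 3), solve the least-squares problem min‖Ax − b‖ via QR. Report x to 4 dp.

x = (3.0440, 1.2760, -2.3587)

e_1 = c_1/‖c_1‖ = (2, 3, 4, 2)/5.7446 = (0.3482, 0.5222, 0.6963, 0.3482).
r_{12} = e_1·c_2 = -2.9593.
u_2 = c_2 + 2.9593·e_1 = (2.0303, -1.4545, -0.9394, 2.0303).
‖u_2‖ = 3.3530, so e_2 = (0.6055, -0.4338, -0.2802, 0.6055).
r_{13} = e_1·c_3 = 5.2223; r_{23} = e_2·c_3 = 1.9250.
u_3 = c_3 − 5.2223·e_1 − 1.9250·e_2 = (1.0162, 0.1078, -0.0970, -0.9838).
‖u_3‖ = 1.4218, so e_3 = (0.7147, 0.0758, -0.0682, -0.6920).
Qᵀb = (1.3926, -0.2621, -3.3536).
Back-substitute: x_3 = -3.3536/1.4218 = -2.3587.
x_2 = (-0.2621 − 1.9250·(-2.3587))/3.3530 = 1.2760.
x_1 = (1.3926 + 2.9593·1.2760 − 5.2223·(-2.3587))/5.7446 = 3.0440.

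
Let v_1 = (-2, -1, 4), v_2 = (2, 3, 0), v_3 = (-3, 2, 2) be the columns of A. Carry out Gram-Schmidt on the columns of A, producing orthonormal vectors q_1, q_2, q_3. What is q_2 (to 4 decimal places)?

q_2 = (0.4082, 0.8165, 0.4082)

v_1 = (-2, -1, 4); ‖v_1‖ = 4.5826, so q_1 = (-0.4364, -0.2182, 0.8729).
q_1·v_2 = (-0.4364)·2 + (-0.2182)·3 + 0.8729·0 = -1.5275.
u_2 = v_2 + 1.5275·q_1 = (1.3333, 2.6667, 1.3333).
‖u_2‖ = 3.2660, so q_2 = (0.4082, 0.8165, 0.4082).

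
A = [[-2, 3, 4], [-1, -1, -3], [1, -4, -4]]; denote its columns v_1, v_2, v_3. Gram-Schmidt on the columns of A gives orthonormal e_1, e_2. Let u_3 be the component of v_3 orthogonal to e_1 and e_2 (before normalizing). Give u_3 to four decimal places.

u_3 = (1.0000, -1.0000, 1.0000)

v_1 = (-2, -1, 1); ‖v_1‖ = 2.4495, so e_1 = (-0.8165, -0.4082, 0.4082).
e_1·v_2 = (-0.8165)·3 + (-0.4082)·(-1) + 0.4082·(-4) = -3.6742.
u_2 = v_2 + 3.6742·e_1 = (0.0000, -2.5000, -2.5000).
‖u_2‖ = 3.5355, so e_2 = (0.0000, -0.7071, -0.7071).
e_1·v_3 = (-0.8165)·4 + (-0.4082)·(-3) + 0.4082·(-4) = -3.6742; e_2·v_3 = (0.0000)·4 + (-0.7071)·(-3) + (-0.7071)·(-4) = 4.9497.
u_3 = v_3 + 3.6742·e_1 − 4.9497·e_2 = (1.0000, -1.0000, 1.0000).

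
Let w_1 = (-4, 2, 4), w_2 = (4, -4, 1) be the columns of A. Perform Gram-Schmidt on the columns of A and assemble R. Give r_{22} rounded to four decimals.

r_{22} = 4.6786

w_1 = (-4, 2, 4); ‖w_1‖ = 6.0000, so q_1 = (-0.6667, 0.3333, 0.6667).
q_1·w_2 = (-0.6667)·4 + 0.3333·(-4) + 0.6667·1 = -3.3333.
u_2 = w_2 + 3.3333·q_1 = (1.7778, -2.8889, 3.2222).
r_{22} = ‖u_2‖ = 4.6786.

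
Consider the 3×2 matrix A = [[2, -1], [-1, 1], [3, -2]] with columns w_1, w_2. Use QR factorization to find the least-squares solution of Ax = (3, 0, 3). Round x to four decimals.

q_1 = w_1/‖w_1‖ = (2, -1, 3)/3.7417 = (0.5345, -0.2673, 0.8018).
r_{12} = q_1·w_2 = -2.4054.
u_2 = w_2 + 2.4054·q_1 = (0.2857, 0.3571, -0.0714).
‖u_2‖ = 0.4629, so q_2 = (0.6172, 0.7715, -0.1543).
Qᵀb = (4.0089, 1.3887).
Back-substitute: x_2 = 1.3887/0.4629 = 3.0000.
x_1 = (4.0089 + 2.4054·3.0000)/3.7417 = 3.0000.

x = (3.0000, 3.0000)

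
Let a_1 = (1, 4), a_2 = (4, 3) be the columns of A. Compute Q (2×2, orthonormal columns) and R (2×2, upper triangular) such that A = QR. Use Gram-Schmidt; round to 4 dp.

Q = [[0.2425, 0.9701], [0.9701, -0.2425]], R = [[4.1231, 3.8806], [0.0000, 3.1530]]

e_1 = a_1/‖a_1‖ = (1, 4)/4.1231 = (0.2425, 0.9701).
r_{12} = e_1·a_2 = 3.8806.
u_2 = a_2 − 3.8806·e_1 = (3.0588, -0.7647).
‖u_2‖ = 3.1530, so e_2 = (0.9701, -0.2425).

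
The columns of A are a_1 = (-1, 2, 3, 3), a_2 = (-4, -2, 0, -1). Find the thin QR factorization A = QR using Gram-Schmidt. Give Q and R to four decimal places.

a_1 = (-1, 2, 3, 3); ‖a_1‖ = 4.7958, so e_1 = (-0.2085, 0.4170, 0.6255, 0.6255).
e_1·a_2 = (-0.2085)·(-4) + 0.4170·(-2) + 0.6255·0 + 0.6255·(-1) = -0.6255.
u_2 = a_2 + 0.6255·e_1 = (-4.1304, -1.7391, 0.3913, -0.6087).
‖u_2‖ = 4.5397, so e_2 = (-0.9099, -0.3831, 0.0862, -0.1341).

Q = [[-0.2085, -0.9099], [0.4170, -0.3831], [0.6255, 0.0862], [0.6255, -0.1341]], R = [[4.7958, -0.6255], [0.0000, 4.5397]]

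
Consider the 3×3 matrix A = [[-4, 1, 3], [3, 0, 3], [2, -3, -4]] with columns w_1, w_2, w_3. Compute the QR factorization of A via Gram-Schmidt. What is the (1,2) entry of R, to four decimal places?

e_1 = w_1/‖w_1‖ = (-4, 3, 2)/5.3852 = (-0.7428, 0.5571, 0.3714).
r_{12} = e_1·w_2 = -1.8570.

r_{12} = -1.8570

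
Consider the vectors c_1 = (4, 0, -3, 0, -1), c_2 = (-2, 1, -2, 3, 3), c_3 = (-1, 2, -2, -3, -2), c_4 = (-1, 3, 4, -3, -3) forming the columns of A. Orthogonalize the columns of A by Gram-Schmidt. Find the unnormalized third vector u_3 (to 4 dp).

q_1 = c_1/‖c_1‖ = (4, 0, -3, 0, -1)/5.0990 = (0.7845, 0.0000, -0.5883, 0.0000, -0.1961).
r_{12} = q_1·c_2 = -0.9806.
u_2 = c_2 + 0.9806·q_1 = (-1.2308, 1.0000, -2.5769, 3.0000, 2.8077).
‖u_2‖ = 5.1028, so q_2 = (-0.2412, 0.1960, -0.5050, 0.5879, 0.5502).
r_{13} = q_1·c_3 = 0.7845; r_{23} = q_2·c_3 = -1.2211.
u_3 = c_3 − 0.7845·q_1 + 1.2211·q_2 = (-1.9099, 2.2393, -2.1551, -2.2821, -1.1743).

u_3 = (-1.9099, 2.2393, -2.1551, -2.2821, -1.1743)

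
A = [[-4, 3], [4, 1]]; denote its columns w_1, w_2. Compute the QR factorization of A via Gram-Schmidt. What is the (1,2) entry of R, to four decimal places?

w_1 = (-4, 4); ‖w_1‖ = 5.6569, so q_1 = (-0.7071, 0.7071).
r_{12} = q_1·w_2 = -1.4142.

r_{12} = -1.4142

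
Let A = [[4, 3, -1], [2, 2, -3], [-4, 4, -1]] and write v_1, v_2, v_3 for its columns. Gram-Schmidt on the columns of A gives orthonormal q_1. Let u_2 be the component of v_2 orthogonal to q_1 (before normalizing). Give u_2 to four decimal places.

q_1 = v_1/‖v_1‖ = (4, 2, -4)/6.0000 = (0.6667, 0.3333, -0.6667).
r_{12} = q_1·v_2 = 0.0000.
u_2 = v_2 + 0.0000·q_1 = (3.0000, 2.0000, 4.0000).

u_2 = (3.0000, 2.0000, 4.0000)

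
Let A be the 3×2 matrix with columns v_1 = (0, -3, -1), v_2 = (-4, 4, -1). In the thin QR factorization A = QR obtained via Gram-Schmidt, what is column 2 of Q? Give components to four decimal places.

q_1 = v_1/‖v_1‖ = (0, -3, -1)/3.1623 = (0.0000, -0.9487, -0.3162).
r_{12} = q_1·v_2 = -3.4785.
u_2 = v_2 + 3.4785·q_1 = (-4.0000, 0.7000, -2.1000).
‖u_2‖ = 4.5717, so q_2 = (-0.8750, 0.1531, -0.4594).

q_2 = (-0.8750, 0.1531, -0.4594)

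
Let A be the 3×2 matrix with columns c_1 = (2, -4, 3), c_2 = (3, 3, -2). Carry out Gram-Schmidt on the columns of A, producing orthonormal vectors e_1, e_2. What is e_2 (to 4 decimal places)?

e_2 = (0.9274, 0.3258, -0.1838)

e_1 = c_1/‖c_1‖ = (2, -4, 3)/5.3852 = (0.3714, -0.7428, 0.5571).
r_{12} = e_1·c_2 = -2.2283.
u_2 = c_2 + 2.2283·e_1 = (3.8276, 1.3448, -0.7586).
‖u_2‖ = 4.1273, so e_2 = (0.9274, 0.3258, -0.1838).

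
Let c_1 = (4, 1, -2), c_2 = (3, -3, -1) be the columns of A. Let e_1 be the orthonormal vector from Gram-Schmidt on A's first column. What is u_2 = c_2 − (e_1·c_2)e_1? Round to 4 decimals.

u_2 = (0.9048, -3.5238, 0.0476)

c_1 = (4, 1, -2); ‖c_1‖ = 4.5826, so e_1 = (0.8729, 0.2182, -0.4364).
e_1·c_2 = 0.8729·3 + 0.2182·(-3) + (-0.4364)·(-1) = 2.4004.
u_2 = c_2 − 2.4004·e_1 = (0.9048, -3.5238, 0.0476).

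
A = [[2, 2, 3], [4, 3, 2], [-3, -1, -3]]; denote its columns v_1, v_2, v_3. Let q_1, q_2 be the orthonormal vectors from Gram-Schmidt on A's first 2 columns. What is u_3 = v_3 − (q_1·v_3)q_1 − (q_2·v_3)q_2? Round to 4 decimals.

q_1 = v_1/‖v_1‖ = (2, 4, -3)/5.3852 = (0.3714, 0.7428, -0.5571).
r_{12} = q_1·v_2 = 3.5282.
u_2 = v_2 − 3.5282·q_1 = (0.6897, 0.3793, 0.9655).
‖u_2‖ = 1.2457, so q_2 = (0.5536, 0.3045, 0.7751).
r_{13} = q_1·v_3 = 4.2710; r_{23} = q_2·v_3 = -0.0554.
u_3 = v_3 − 4.2710·q_1 + 0.0554·q_2 = (1.4444, -1.1556, -0.5778).

u_3 = (1.4444, -1.1556, -0.5778)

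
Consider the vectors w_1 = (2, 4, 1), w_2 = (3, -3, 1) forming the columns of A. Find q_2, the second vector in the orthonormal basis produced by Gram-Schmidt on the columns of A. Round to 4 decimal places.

w_1 = (2, 4, 1); ‖w_1‖ = 4.5826, so q_1 = (0.4364, 0.8729, 0.2182).
q_1·w_2 = 0.4364·3 + 0.8729·(-3) + 0.2182·1 = -1.0911.
u_2 = w_2 + 1.0911·q_1 = (3.4762, -2.0476, 1.2381).
‖u_2‖ = 4.2201, so q_2 = (0.8237, -0.4852, 0.2934).

q_2 = (0.8237, -0.4852, 0.2934)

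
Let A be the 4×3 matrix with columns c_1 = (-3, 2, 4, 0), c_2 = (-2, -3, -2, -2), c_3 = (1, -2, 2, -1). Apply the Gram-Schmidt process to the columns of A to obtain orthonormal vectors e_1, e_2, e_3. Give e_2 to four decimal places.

c_1 = (-3, 2, 4, 0); ‖c_1‖ = 5.3852, so e_1 = (-0.5571, 0.3714, 0.7428, 0.0000).
e_1·c_2 = (-0.5571)·(-2) + 0.3714·(-3) + 0.7428·(-2) + 0.0000·(-2) = -1.4856.
u_2 = c_2 + 1.4856·e_1 = (-2.8276, -2.4483, -0.8966, -2.0000).
‖u_2‖ = 4.3351, so e_2 = (-0.6523, -0.5648, -0.2068, -0.4614).

e_2 = (-0.6523, -0.5648, -0.2068, -0.4614)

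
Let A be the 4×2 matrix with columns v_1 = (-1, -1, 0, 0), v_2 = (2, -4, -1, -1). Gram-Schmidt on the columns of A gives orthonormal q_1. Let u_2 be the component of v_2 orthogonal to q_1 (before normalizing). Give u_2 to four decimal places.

u_2 = (3.0000, -3.0000, -1.0000, -1.0000)

q_1 = v_1/‖v_1‖ = (-1, -1, 0, 0)/1.4142 = (-0.7071, -0.7071, 0.0000, 0.0000).
r_{12} = q_1·v_2 = 1.4142.
u_2 = v_2 − 1.4142·q_1 = (3.0000, -3.0000, -1.0000, -1.0000).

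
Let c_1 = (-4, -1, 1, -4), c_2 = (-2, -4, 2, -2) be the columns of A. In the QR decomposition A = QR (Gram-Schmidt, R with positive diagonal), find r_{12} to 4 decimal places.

c_1 = (-4, -1, 1, -4); ‖c_1‖ = 5.8310, so q_1 = (-0.6860, -0.1715, 0.1715, -0.6860).
r_{12} = q_1·c_2 = 3.7730.

r_{12} = 3.7730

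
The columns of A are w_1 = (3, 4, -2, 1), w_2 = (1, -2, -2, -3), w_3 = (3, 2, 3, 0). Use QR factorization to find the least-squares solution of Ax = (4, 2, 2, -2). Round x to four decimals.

x = (0.1342, 0.5749, 1.1158)

w_1 = (3, 4, -2, 1); ‖w_1‖ = 5.4772, so e_1 = (0.5477, 0.7303, -0.3651, 0.1826).
e_1·w_2 = 0.5477·1 + 0.7303·(-2) + (-0.3651)·(-2) + 0.1826·(-3) = -0.7303.
u_2 = w_2 + 0.7303·e_1 = (1.4000, -1.4667, -2.2667, -2.8667).
‖u_2‖ = 4.1793, so e_2 = (0.3350, -0.3509, -0.5424, -0.6859).
e_1·w_3 = 0.5477·3 + 0.7303·2 + (-0.3651)·3 + 0.1826·0 = 2.0083; e_2·w_3 = 0.3350·3 + (-0.3509)·2 + (-0.5424)·3 + (-0.6859)·0 = -1.3240.
u_3 = w_3 − 2.0083·e_1 + 1.3240·e_2 = (2.3435, 0.0687, 3.0153, -1.2748).
‖u_3‖ = 4.0266, so e_3 = (0.5820, 0.0171, 0.7488, -0.3166).
Qᵀb = (2.5560, 0.9252, 4.4930).
Back-substitute: x_3 = 4.4930/4.0266 = 1.1158.
x_2 = (0.9252 + 1.3240·1.1158)/4.1793 = 0.5749.
x_1 = (2.5560 + 0.7303·0.5749 − 2.0083·1.1158)/5.4772 = 0.1342.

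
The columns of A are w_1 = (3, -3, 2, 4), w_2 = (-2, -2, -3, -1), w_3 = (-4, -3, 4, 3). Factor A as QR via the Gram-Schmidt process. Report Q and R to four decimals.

Q = [[0.4867, -0.3088, -0.7857], [-0.4867, -0.7116, -0.1593], [0.3244, -0.6310, 0.5681], [0.6489, 0.0134, 0.1858]], R = [[6.1644, -1.6222, 2.7578], [0.0000, 3.9203, 0.8861], [0.0000, 0.0000, 6.4505]]

w_1 = (3, -3, 2, 4); ‖w_1‖ = 6.1644, so q_1 = (0.4867, -0.4867, 0.3244, 0.6489).
q_1·w_2 = 0.4867·(-2) + (-0.4867)·(-2) + 0.3244·(-3) + 0.6489·(-1) = -1.6222.
u_2 = w_2 + 1.6222·q_1 = (-1.2105, -2.7895, -2.4737, 0.0526).
‖u_2‖ = 3.9203, so q_2 = (-0.3088, -0.7116, -0.6310, 0.0134).
q_1·w_3 = 0.4867·(-4) + (-0.4867)·(-3) + 0.3244·4 + 0.6489·3 = 2.7578; q_2·w_3 = (-0.3088)·(-4) + (-0.7116)·(-3) + (-0.6310)·4 + 0.0134·3 = 0.8861.
u_3 = w_3 − 2.7578·q_1 − 0.8861·q_2 = (-5.0685, -1.0274, 3.6644, 1.1986).
‖u_3‖ = 6.4505, so q_3 = (-0.7857, -0.1593, 0.5681, 0.1858).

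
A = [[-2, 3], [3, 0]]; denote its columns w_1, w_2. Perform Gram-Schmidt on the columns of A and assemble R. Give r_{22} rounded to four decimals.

w_1 = (-2, 3); ‖w_1‖ = 3.6056, so q_1 = (-0.5547, 0.8321).
q_1·w_2 = (-0.5547)·3 + 0.8321·0 = -1.6641.
u_2 = w_2 + 1.6641·q_1 = (2.0769, 1.3846).
r_{22} = ‖u_2‖ = 2.4962.

r_{22} = 2.4962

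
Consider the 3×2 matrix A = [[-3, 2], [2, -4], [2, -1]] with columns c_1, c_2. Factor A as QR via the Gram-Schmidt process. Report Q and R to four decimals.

Q = [[-0.7276, -0.3379], [0.4851, -0.8688], [0.4851, 0.3620]], R = [[4.1231, -3.8806], [0.0000, 2.4375]]

c_1 = (-3, 2, 2); ‖c_1‖ = 4.1231, so e_1 = (-0.7276, 0.4851, 0.4851).
e_1·c_2 = (-0.7276)·2 + 0.4851·(-4) + 0.4851·(-1) = -3.8806.
u_2 = c_2 + 3.8806·e_1 = (-0.8235, -2.1176, 0.8824).
‖u_2‖ = 2.4375, so e_2 = (-0.3379, -0.8688, 0.3620).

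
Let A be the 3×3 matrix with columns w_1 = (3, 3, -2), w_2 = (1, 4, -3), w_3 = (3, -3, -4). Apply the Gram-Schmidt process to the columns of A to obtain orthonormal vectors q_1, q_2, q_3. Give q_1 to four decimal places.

q_1 = (0.6396, 0.6396, -0.4264)

q_1 = w_1/‖w_1‖ = (3, 3, -2)/4.6904 = (0.6396, 0.6396, -0.4264).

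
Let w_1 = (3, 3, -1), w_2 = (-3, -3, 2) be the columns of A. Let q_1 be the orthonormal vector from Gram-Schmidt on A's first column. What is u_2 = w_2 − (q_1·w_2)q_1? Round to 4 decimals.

u_2 = (0.1579, 0.1579, 0.9474)

w_1 = (3, 3, -1); ‖w_1‖ = 4.3589, so q_1 = (0.6882, 0.6882, -0.2294).
q_1·w_2 = 0.6882·(-3) + 0.6882·(-3) + (-0.2294)·2 = -4.5883.
u_2 = w_2 + 4.5883·q_1 = (0.1579, 0.1579, 0.9474).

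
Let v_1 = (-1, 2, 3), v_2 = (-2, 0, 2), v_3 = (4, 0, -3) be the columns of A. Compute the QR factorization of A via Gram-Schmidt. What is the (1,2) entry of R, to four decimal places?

v_1 = (-1, 2, 3); ‖v_1‖ = 3.7417, so e_1 = (-0.2673, 0.5345, 0.8018).
r_{12} = e_1·v_2 = 2.1381.

r_{12} = 2.1381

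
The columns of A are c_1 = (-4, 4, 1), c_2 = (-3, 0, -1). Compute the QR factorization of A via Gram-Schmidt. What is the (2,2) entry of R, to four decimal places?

r_{22} = 2.5166

q_1 = c_1/‖c_1‖ = (-4, 4, 1)/5.7446 = (-0.6963, 0.6963, 0.1741).
r_{12} = q_1·c_2 = 1.9149.
u_2 = c_2 − 1.9149·q_1 = (-1.6667, -1.3333, -1.3333).
r_{22} = ‖u_2‖ = 2.5166.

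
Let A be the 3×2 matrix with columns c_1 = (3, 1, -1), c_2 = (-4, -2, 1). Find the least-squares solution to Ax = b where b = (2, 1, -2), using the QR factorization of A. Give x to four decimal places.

x = (1.5000, 0.5000)

c_1 = (3, 1, -1); ‖c_1‖ = 3.3166, so e_1 = (0.9045, 0.3015, -0.3015).
e_1·c_2 = 0.9045·(-4) + 0.3015·(-2) + (-0.3015)·1 = -4.5227.
u_2 = c_2 + 4.5227·e_1 = (0.0909, -0.6364, -0.3636).
‖u_2‖ = 0.7385, so e_2 = (0.1231, -0.8616, -0.4924).
Qᵀb = (2.7136, 0.3693).
Back-substitute: x_2 = 0.3693/0.7385 = 0.5000.
x_1 = (2.7136 + 4.5227·0.5000)/3.3166 = 1.5000.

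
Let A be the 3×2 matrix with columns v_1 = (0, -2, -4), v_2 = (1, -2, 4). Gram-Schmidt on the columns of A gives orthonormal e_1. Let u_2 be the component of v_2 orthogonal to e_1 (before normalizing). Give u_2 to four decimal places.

u_2 = (1.0000, -3.2000, 1.6000)

e_1 = v_1/‖v_1‖ = (0, -2, -4)/4.4721 = (0.0000, -0.4472, -0.8944).
r_{12} = e_1·v_2 = -2.6833.
u_2 = v_2 + 2.6833·e_1 = (1.0000, -3.2000, 1.6000).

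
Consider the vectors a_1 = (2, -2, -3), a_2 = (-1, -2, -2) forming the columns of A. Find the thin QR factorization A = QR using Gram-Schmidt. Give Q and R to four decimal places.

Q = [[0.4851, -0.8484], [-0.4851, -0.4628], [-0.7276, -0.2571]], R = [[4.1231, 1.9403], [0.0000, 2.2881]]

a_1 = (2, -2, -3); ‖a_1‖ = 4.1231, so e_1 = (0.4851, -0.4851, -0.7276).
e_1·a_2 = 0.4851·(-1) + (-0.4851)·(-2) + (-0.7276)·(-2) = 1.9403.
u_2 = a_2 − 1.9403·e_1 = (-1.9412, -1.0588, -0.5882).
‖u_2‖ = 2.2881, so e_2 = (-0.8484, -0.4628, -0.2571).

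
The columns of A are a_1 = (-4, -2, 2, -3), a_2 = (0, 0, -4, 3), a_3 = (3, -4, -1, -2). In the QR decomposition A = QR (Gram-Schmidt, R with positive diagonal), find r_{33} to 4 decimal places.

a_1 = (-4, -2, 2, -3); ‖a_1‖ = 5.7446, so e_1 = (-0.6963, -0.3482, 0.3482, -0.5222).
e_1·a_2 = (-0.6963)·0 + (-0.3482)·0 + 0.3482·(-4) + (-0.5222)·3 = -2.9593.
u_2 = a_2 + 2.9593·e_1 = (-2.0606, -1.0303, -2.9697, 1.4545).
‖u_2‖ = 4.0302, so e_2 = (-0.5113, -0.2556, -0.7369, 0.3609).
e_1·a_3 = (-0.6963)·3 + (-0.3482)·(-4) + 0.3482·(-1) + (-0.5222)·(-2) = 0.0000; e_2·a_3 = (-0.5113)·3 + (-0.2556)·(-4) + (-0.7369)·(-1) + 0.3609·(-2) = -0.4963.
u_3 = a_3 + 0.0000·e_1 + 0.4963·e_2 = (2.7463, -4.1269, -1.3657, -1.8209).
r_{33} = ‖u_3‖ = 5.4547.

r_{33} = 5.4547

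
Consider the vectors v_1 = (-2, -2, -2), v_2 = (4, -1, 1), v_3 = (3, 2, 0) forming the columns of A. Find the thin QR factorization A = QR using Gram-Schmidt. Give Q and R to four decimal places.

Q = [[-0.5774, 0.7493, 0.3244], [-0.5774, -0.6556, 0.4867], [-0.5774, -0.0937, -0.8111]], R = [[3.4641, -2.3094, -2.8868], [0.0000, 3.5590, 0.9366], [0.0000, 0.0000, 1.9467]]

v_1 = (-2, -2, -2); ‖v_1‖ = 3.4641, so q_1 = (-0.5774, -0.5774, -0.5774).
q_1·v_2 = (-0.5774)·4 + (-0.5774)·(-1) + (-0.5774)·1 = -2.3094.
u_2 = v_2 + 2.3094·q_1 = (2.6667, -2.3333, -0.3333).
‖u_2‖ = 3.5590, so q_2 = (0.7493, -0.6556, -0.0937).
q_1·v_3 = (-0.5774)·3 + (-0.5774)·2 + (-0.5774)·0 = -2.8868; q_2·v_3 = 0.7493·3 + (-0.6556)·2 + (-0.0937)·0 = 0.9366.
u_3 = v_3 + 2.8868·q_1 − 0.9366·q_2 = (0.6316, 0.9474, -1.5789).
‖u_3‖ = 1.9467, so q_3 = (0.3244, 0.4867, -0.8111).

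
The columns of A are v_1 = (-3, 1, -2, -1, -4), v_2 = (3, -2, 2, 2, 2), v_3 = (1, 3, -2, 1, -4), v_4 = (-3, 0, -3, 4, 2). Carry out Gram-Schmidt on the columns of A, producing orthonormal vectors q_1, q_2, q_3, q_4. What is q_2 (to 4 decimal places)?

q_1 = v_1/‖v_1‖ = (-3, 1, -2, -1, -4)/5.5678 = (-0.5388, 0.1796, -0.3592, -0.1796, -0.7184).
r_{12} = q_1·v_2 = -4.4901.
u_2 = v_2 + 4.4901·q_1 = (0.5806, -1.1935, 0.3871, 1.1935, -1.2258).
‖u_2‖ = 2.1997, so q_2 = (0.2640, -0.5426, 0.1760, 0.5426, -0.5573).

q_2 = (0.2640, -0.5426, 0.1760, 0.5426, -0.5573)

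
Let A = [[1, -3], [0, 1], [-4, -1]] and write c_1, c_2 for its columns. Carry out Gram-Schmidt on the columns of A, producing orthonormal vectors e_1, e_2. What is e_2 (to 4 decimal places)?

c_1 = (1, 0, -4); ‖c_1‖ = 4.1231, so e_1 = (0.2425, 0.0000, -0.9701).
e_1·c_2 = 0.2425·(-3) + 0.0000·1 + (-0.9701)·(-1) = 0.2425.
u_2 = c_2 − 0.2425·e_1 = (-3.0588, 1.0000, -0.7647).
‖u_2‖ = 3.3077, so e_2 = (-0.9247, 0.3023, -0.2312).

e_2 = (-0.9247, 0.3023, -0.2312)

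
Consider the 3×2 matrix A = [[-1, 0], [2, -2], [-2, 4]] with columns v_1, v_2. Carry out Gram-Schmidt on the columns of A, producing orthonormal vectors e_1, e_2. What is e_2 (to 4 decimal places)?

v_1 = (-1, 2, -2); ‖v_1‖ = 3.0000, so e_1 = (-0.3333, 0.6667, -0.6667).
e_1·v_2 = (-0.3333)·0 + 0.6667·(-2) + (-0.6667)·4 = -4.0000.
u_2 = v_2 + 4.0000·e_1 = (-1.3333, 0.6667, 1.3333).
‖u_2‖ = 2.0000, so e_2 = (-0.6667, 0.3333, 0.6667).

e_2 = (-0.6667, 0.3333, 0.6667)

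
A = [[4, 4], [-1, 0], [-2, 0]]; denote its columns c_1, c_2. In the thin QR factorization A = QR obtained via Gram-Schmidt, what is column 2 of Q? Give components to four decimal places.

e_2 = (0.4880, 0.3904, 0.7807)

e_1 = c_1/‖c_1‖ = (4, -1, -2)/4.5826 = (0.8729, -0.2182, -0.4364).
r_{12} = e_1·c_2 = 3.4915.
u_2 = c_2 − 3.4915·e_1 = (0.9524, 0.7619, 1.5238).
‖u_2‖ = 1.9518, so e_2 = (0.4880, 0.3904, 0.7807).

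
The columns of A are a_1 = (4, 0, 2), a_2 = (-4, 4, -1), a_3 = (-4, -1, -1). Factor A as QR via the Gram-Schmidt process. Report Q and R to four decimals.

a_1 = (4, 0, 2); ‖a_1‖ = 4.4721, so q_1 = (0.8944, 0.0000, 0.4472).
q_1·a_2 = 0.8944·(-4) + 0.0000·4 + 0.4472·(-1) = -4.0249.
u_2 = a_2 + 4.0249·q_1 = (-0.4000, 4.0000, 0.8000).
‖u_2‖ = 4.0988, so q_2 = (-0.0976, 0.9759, 0.1952).
q_1·a_3 = 0.8944·(-4) + 0.0000·(-1) + 0.4472·(-1) = -4.0249; q_2·a_3 = (-0.0976)·(-4) + 0.9759·(-1) + 0.1952·(-1) = -0.7807.
u_3 = a_3 + 4.0249·q_1 + 0.7807·q_2 = (-0.4762, -0.2381, 0.9524).
‖u_3‖ = 1.0911, so q_3 = (-0.4364, -0.2182, 0.8729).

Q = [[0.8944, -0.0976, -0.4364], [0.0000, 0.9759, -0.2182], [0.4472, 0.1952, 0.8729]], R = [[4.4721, -4.0249, -4.0249], [0.0000, 4.0988, -0.7807], [0.0000, 0.0000, 1.0911]]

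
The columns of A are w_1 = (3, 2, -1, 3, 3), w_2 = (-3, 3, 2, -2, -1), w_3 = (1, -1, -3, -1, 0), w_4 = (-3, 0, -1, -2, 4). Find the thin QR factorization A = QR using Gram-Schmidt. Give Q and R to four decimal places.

w_1 = (3, 2, -1, 3, 3); ‖w_1‖ = 5.6569, so e_1 = (0.5303, 0.3536, -0.1768, 0.5303, 0.5303).
e_1·w_2 = 0.5303·(-3) + 0.3536·3 + (-0.1768)·2 + 0.5303·(-2) + 0.5303·(-1) = -2.4749.
u_2 = w_2 + 2.4749·e_1 = (-1.6875, 3.8750, 1.5625, -0.6875, 0.3125).
‖u_2‖ = 4.5689, so e_2 = (-0.3693, 0.8481, 0.3420, -0.1505, 0.0684).
e_1·w_3 = 0.5303·1 + 0.3536·(-1) + (-0.1768)·(-3) + 0.5303·(-1) + 0.5303·0 = 0.1768; e_2·w_3 = (-0.3693)·1 + 0.8481·(-1) + 0.3420·(-3) + (-0.1505)·(-1) + 0.0684·0 = -2.0929.
u_3 = w_3 − 0.1768·e_1 + 2.0929·e_2 = (0.1332, 0.7126, -2.2530, -1.4087, 0.0494).
‖u_3‖ = 2.7547, so e_3 = (0.0484, 0.2587, -0.8179, -0.5114, 0.0179).
e_1·w_4 = 0.5303·(-3) + 0.3536·0 + (-0.1768)·(-1) + 0.5303·(-2) + 0.5303·4 = -0.3536; e_2·w_4 = (-0.3693)·(-3) + 0.8481·0 + 0.3420·(-1) + (-0.1505)·(-2) + 0.0684·4 = 1.3406; e_3·w_4 = 0.0484·(-3) + 0.2587·0 + (-0.8179)·(-1) + (-0.5114)·(-2) + 0.0179·4 = 1.7673.
u_4 = w_4 + 0.3536·e_1 − 1.3406·e_2 − 1.7673·e_3 = (-2.4028, -1.4691, -0.0756, -0.7070, 4.0641).
‖u_4‖ = 4.9955, so e_4 = (-0.4810, -0.2941, -0.0151, -0.1415, 0.8136).

Q = [[0.5303, -0.3693, 0.0484, -0.4810], [0.3536, 0.8481, 0.2587, -0.2941], [-0.1768, 0.3420, -0.8179, -0.0151], [0.5303, -0.1505, -0.5114, -0.1415], [0.5303, 0.0684, 0.0179, 0.8136]], R = [[5.6569, -2.4749, 0.1768, -0.3536], [0.0000, 4.5689, -2.0929, 1.3406], [0.0000, 0.0000, 2.7547, 1.7673], [0.0000, 0.0000, 0.0000, 4.9955]]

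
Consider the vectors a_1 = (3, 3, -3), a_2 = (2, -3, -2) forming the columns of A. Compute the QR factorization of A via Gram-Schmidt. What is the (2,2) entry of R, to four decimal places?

q_1 = a_1/‖a_1‖ = (3, 3, -3)/5.1962 = (0.5774, 0.5774, -0.5774).
r_{12} = q_1·a_2 = 0.5774.
u_2 = a_2 − 0.5774·q_1 = (1.6667, -3.3333, -1.6667).
r_{22} = ‖u_2‖ = 4.0825.

r_{22} = 4.0825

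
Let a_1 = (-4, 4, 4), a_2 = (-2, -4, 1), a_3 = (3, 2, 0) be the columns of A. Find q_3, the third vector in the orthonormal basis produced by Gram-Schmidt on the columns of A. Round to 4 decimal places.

q_1 = a_1/‖a_1‖ = (-4, 4, 4)/6.9282 = (-0.5774, 0.5774, 0.5774).
r_{12} = q_1·a_2 = -0.5774.
u_2 = a_2 + 0.5774·q_1 = (-2.3333, -3.6667, 1.3333).
‖u_2‖ = 4.5461, so q_2 = (-0.5133, -0.8066, 0.2933).
r_{13} = q_1·a_3 = -0.5774; r_{23} = q_2·a_3 = -3.1529.
u_3 = a_3 + 0.5774·q_1 + 3.1529·q_2 = (1.0484, -0.2097, 1.2581).
‖u_3‖ = 1.6510, so q_3 = (0.6350, -0.1270, 0.7620).

q_3 = (0.6350, -0.1270, 0.7620)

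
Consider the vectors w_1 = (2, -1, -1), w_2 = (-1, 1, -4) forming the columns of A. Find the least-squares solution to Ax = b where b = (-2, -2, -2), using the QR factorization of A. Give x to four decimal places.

x = (-0.0748, 0.4486)

w_1 = (2, -1, -1); ‖w_1‖ = 2.4495, so e_1 = (0.8165, -0.4082, -0.4082).
e_1·w_2 = 0.8165·(-1) + (-0.4082)·1 + (-0.4082)·(-4) = 0.4082.
u_2 = w_2 − 0.4082·e_1 = (-1.3333, 1.1667, -3.8333).
‖u_2‖ = 4.2230, so e_2 = (-0.3157, 0.2763, -0.9077).
Qᵀb = (0.0000, 1.8944).
Back-substitute: x_2 = 1.8944/4.2230 = 0.4486.
x_1 = (0.0000 − 0.4082·0.4486)/2.4495 = -0.0748.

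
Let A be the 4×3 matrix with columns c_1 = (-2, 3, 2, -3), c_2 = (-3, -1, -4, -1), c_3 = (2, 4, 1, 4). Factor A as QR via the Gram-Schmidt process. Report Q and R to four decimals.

Q = [[-0.3922, -0.6087, -0.0578], [0.5883, -0.1485, 0.7486], [0.3922, -0.7423, -0.2919], [-0.5883, -0.2375, 0.5925]], R = [[5.0990, -0.3922, -0.3922], [0.0000, 5.1813, -3.5037], [0.0000, 0.0000, 4.9568]]

c_1 = (-2, 3, 2, -3); ‖c_1‖ = 5.0990, so q_1 = (-0.3922, 0.5883, 0.3922, -0.5883).
q_1·c_2 = (-0.3922)·(-3) + 0.5883·(-1) + 0.3922·(-4) + (-0.5883)·(-1) = -0.3922.
u_2 = c_2 + 0.3922·q_1 = (-3.1538, -0.7692, -3.8462, -1.2308).
‖u_2‖ = 5.1813, so q_2 = (-0.6087, -0.1485, -0.7423, -0.2375).
q_1·c_3 = (-0.3922)·2 + 0.5883·4 + 0.3922·1 + (-0.5883)·4 = -0.3922; q_2·c_3 = (-0.6087)·2 + (-0.1485)·4 + (-0.7423)·1 + (-0.2375)·4 = -3.5037.
u_3 = c_3 + 0.3922·q_1 + 3.5037·q_2 = (-0.2865, 3.7106, -1.4470, 2.9370).
‖u_3‖ = 4.9568, so q_3 = (-0.0578, 0.7486, -0.2919, 0.5925).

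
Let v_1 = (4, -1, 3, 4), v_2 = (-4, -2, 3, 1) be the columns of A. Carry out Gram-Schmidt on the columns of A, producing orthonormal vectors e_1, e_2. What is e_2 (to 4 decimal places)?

e_2 = (-0.7132, -0.3696, 0.5610, 0.2000)

v_1 = (4, -1, 3, 4); ‖v_1‖ = 6.4807, so e_1 = (0.6172, -0.1543, 0.4629, 0.6172).
e_1·v_2 = 0.6172·(-4) + (-0.1543)·(-2) + 0.4629·3 + 0.6172·1 = -0.1543.
u_2 = v_2 + 0.1543·e_1 = (-3.9048, -2.0238, 3.0714, 1.0952).
‖u_2‖ = 5.4751, so e_2 = (-0.7132, -0.3696, 0.5610, 0.2000).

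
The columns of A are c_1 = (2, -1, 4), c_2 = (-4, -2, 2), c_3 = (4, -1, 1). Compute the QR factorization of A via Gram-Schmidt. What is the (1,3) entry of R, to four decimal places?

r_{13} = 2.8368

c_1 = (2, -1, 4); ‖c_1‖ = 4.5826, so q_1 = (0.4364, -0.2182, 0.8729).
r_{13} = q_1·c_3 = 2.8368.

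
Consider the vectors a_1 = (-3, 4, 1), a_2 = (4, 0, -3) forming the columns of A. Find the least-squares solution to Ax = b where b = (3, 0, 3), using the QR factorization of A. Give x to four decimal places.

x = (-0.2471, -0.0282)

e_1 = a_1/‖a_1‖ = (-3, 4, 1)/5.0990 = (-0.5883, 0.7845, 0.1961).
r_{12} = e_1·a_2 = -2.9417.
u_2 = a_2 + 2.9417·e_1 = (2.2692, 2.3077, -2.4231).
‖u_2‖ = 4.0430, so e_2 = (0.5613, 0.5708, -0.5993).
Qᵀb = (-1.1767, -0.1142).
Back-substitute: x_2 = -0.1142/4.0430 = -0.0282.
x_1 = (-1.1767 + 2.9417·(-0.0282))/5.0990 = -0.2471.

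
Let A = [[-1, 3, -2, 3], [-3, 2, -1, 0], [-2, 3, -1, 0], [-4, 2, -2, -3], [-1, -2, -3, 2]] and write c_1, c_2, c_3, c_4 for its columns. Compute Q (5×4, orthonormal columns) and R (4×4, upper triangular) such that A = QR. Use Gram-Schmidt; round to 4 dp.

Q = [[-0.1796, 0.5848, -0.6722, 0.0401], [-0.5388, -0.0081, 0.2663, 0.7880], [-0.3592, 0.4142, -0.0611, -0.0801], [-0.7184, -0.1787, 0.1659, -0.5943], [-0.1796, -0.6741, -0.6678, 0.1336]], R = [[5.5678, -3.7717, 3.2329, 1.2572], [0.0000, 3.9717, 0.8041, 0.9422], [0.0000, 0.0000, 2.8110, -3.8499], [0.0000, 0.0000, 0.0000, 2.1703]]

c_1 = (-1, -3, -2, -4, -1); ‖c_1‖ = 5.5678, so q_1 = (-0.1796, -0.5388, -0.3592, -0.7184, -0.1796).
q_1·c_2 = (-0.1796)·3 + (-0.5388)·2 + (-0.3592)·3 + (-0.7184)·2 + (-0.1796)·(-2) = -3.7717.
u_2 = c_2 + 3.7717·q_1 = (2.3226, -0.0323, 1.6452, -0.7097, -2.6774).
‖u_2‖ = 3.9717, so q_2 = (0.5848, -0.0081, 0.4142, -0.1787, -0.6741).
q_1·c_3 = (-0.1796)·(-2) + (-0.5388)·(-1) + (-0.3592)·(-1) + (-0.7184)·(-2) + (-0.1796)·(-3) = 3.2329; q_2·c_3 = 0.5848·(-2) + (-0.0081)·(-1) + 0.4142·(-1) + (-0.1787)·(-2) + (-0.6741)·(-3) = 0.8041.
u_3 = c_3 − 3.2329·q_1 − 0.8041·q_2 = (-1.8896, 0.7485, -0.1718, 0.4663, -1.8773).
‖u_3‖ = 2.8110, so q_3 = (-0.6722, 0.2663, -0.0611, 0.1659, -0.6678).
q_1·c_4 = (-0.1796)·3 + (-0.5388)·0 + (-0.3592)·0 + (-0.7184)·(-3) + (-0.1796)·2 = 1.2572; q_2·c_4 = 0.5848·3 + (-0.0081)·0 + 0.4142·0 + (-0.1787)·(-3) + (-0.6741)·2 = 0.9422; q_3·c_4 = (-0.6722)·3 + 0.2663·0 + (-0.0611)·0 + 0.1659·(-3) + (-0.6678)·2 = -3.8499.
u_4 = c_4 − 1.2572·q_1 − 0.9422·q_2 + 3.8499·q_3 = (0.0870, 1.7101, -0.1739, -1.2899, 0.2899).
‖u_4‖ = 2.1703, so q_4 = (0.0401, 0.7880, -0.0801, -0.5943, 0.1336).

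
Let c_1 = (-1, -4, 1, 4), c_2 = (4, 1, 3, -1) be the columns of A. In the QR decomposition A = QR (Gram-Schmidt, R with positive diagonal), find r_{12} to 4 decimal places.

q_1 = c_1/‖c_1‖ = (-1, -4, 1, 4)/5.8310 = (-0.1715, -0.6860, 0.1715, 0.6860).
r_{12} = q_1·c_2 = -1.5435.

r_{12} = -1.5435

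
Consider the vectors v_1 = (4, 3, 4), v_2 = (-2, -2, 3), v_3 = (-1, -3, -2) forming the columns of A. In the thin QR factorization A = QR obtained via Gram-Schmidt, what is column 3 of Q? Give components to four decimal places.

v_1 = (4, 3, 4); ‖v_1‖ = 6.4031, so q_1 = (0.6247, 0.4685, 0.6247).
q_1·v_2 = 0.6247·(-2) + 0.4685·(-2) + 0.6247·3 = -0.3123.
u_2 = v_2 + 0.3123·q_1 = (-1.8049, -1.8537, 3.1951).
‖u_2‖ = 4.1113, so q_2 = (-0.4390, -0.4509, 0.7772).
q_1·v_3 = 0.6247·(-1) + 0.4685·(-3) + 0.6247·(-2) = -3.2796; q_2·v_3 = (-0.4390)·(-1) + (-0.4509)·(-3) + 0.7772·(-2) = 0.2373.
u_3 = v_3 + 3.2796·q_1 − 0.2373·q_2 = (1.1530, -1.3564, -0.1356).
‖u_3‖ = 1.7854, so q_3 = (0.6458, -0.7597, -0.0760).

q_3 = (0.6458, -0.7597, -0.0760)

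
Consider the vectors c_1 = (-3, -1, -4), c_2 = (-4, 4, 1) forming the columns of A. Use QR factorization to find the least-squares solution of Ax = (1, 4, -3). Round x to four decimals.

x = (0.1532, 0.2542)

q_1 = c_1/‖c_1‖ = (-3, -1, -4)/5.0990 = (-0.5883, -0.1961, -0.7845).
r_{12} = q_1·c_2 = 0.7845.
u_2 = c_2 − 0.7845·q_1 = (-3.5385, 4.1538, 1.6154).
‖u_2‖ = 5.6907, so q_2 = (-0.6218, 0.7299, 0.2839).
Qᵀb = (0.9806, 1.4463).
Back-substitute: x_2 = 1.4463/5.6907 = 0.2542.
x_1 = (0.9806 − 0.7845·0.2542)/5.0990 = 0.1532.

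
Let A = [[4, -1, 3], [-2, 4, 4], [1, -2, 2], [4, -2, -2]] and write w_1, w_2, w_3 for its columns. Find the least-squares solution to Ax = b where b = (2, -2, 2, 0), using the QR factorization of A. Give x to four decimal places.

x = (-0.1164, -0.8682, 0.3955)

w_1 = (4, -2, 1, 4); ‖w_1‖ = 6.0828, so e_1 = (0.6576, -0.3288, 0.1644, 0.6576).
e_1·w_2 = 0.6576·(-1) + (-0.3288)·4 + 0.1644·(-2) + 0.6576·(-2) = -3.6168.
u_2 = w_2 + 3.6168·e_1 = (1.3784, 2.8108, -1.4054, 0.3784).
‖u_2‖ = 3.4524, so e_2 = (0.3993, 0.8142, -0.4071, 0.1096).
e_1·w_3 = 0.6576·3 + (-0.3288)·4 + 0.1644·2 + 0.6576·(-2) = -0.3288; e_2·w_3 = 0.3993·3 + 0.8142·4 + (-0.4071)·2 + 0.1096·(-2) = 3.4211.
u_3 = w_3 + 0.3288·e_1 − 3.4211·e_2 = (1.8503, 1.1066, 3.4467, -2.1587).
‖u_3‖ = 4.6031, so e_3 = (0.4020, 0.2404, 0.7488, -0.4690).
Qᵀb = (2.3016, -1.6440, 1.8207).
Back-substitute: x_3 = 1.8207/4.6031 = 0.3955.
x_2 = (-1.6440 − 3.4211·0.3955)/3.4524 = -0.8682.
x_1 = (2.3016 + 3.6168·(-0.8682) + 0.3288·0.3955)/6.0828 = -0.1164.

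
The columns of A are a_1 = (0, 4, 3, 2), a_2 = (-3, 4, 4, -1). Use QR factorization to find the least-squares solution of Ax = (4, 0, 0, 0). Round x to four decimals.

x = (0.5756, -0.6421)

a_1 = (0, 4, 3, 2); ‖a_1‖ = 5.3852, so e_1 = (0.0000, 0.7428, 0.5571, 0.3714).
e_1·a_2 = 0.0000·(-3) + 0.7428·4 + 0.5571·4 + 0.3714·(-1) = 4.8281.
u_2 = a_2 − 4.8281·e_1 = (-3.0000, 0.4138, 1.3103, -2.7931).
‖u_2‖ = 4.3232, so e_2 = (-0.6939, 0.0957, 0.3031, -0.6461).
Qᵀb = (0.0000, -2.7758).
Back-substitute: x_2 = -2.7758/4.3232 = -0.6421.
x_1 = (0.0000 − 4.8281·(-0.6421))/5.3852 = 0.5756.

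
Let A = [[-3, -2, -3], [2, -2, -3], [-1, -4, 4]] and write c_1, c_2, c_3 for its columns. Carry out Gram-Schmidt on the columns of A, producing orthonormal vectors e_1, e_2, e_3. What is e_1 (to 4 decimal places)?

e_1 = (-0.8018, 0.5345, -0.2673)

c_1 = (-3, 2, -1); ‖c_1‖ = 3.7417, so e_1 = (-0.8018, 0.5345, -0.2673).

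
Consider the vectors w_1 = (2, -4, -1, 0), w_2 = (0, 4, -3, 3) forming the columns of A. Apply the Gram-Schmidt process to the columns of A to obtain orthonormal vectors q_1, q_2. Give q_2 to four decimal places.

w_1 = (2, -4, -1, 0); ‖w_1‖ = 4.5826, so q_1 = (0.4364, -0.8729, -0.2182, 0.0000).
q_1·w_2 = 0.4364·0 + (-0.8729)·4 + (-0.2182)·(-3) + 0.0000·3 = -2.8368.
u_2 = w_2 + 2.8368·q_1 = (1.2381, 1.5238, -3.6190, 3.0000).
‖u_2‖ = 5.0943, so q_2 = (0.2430, 0.2991, -0.7104, 0.5889).

q_2 = (0.2430, 0.2991, -0.7104, 0.5889)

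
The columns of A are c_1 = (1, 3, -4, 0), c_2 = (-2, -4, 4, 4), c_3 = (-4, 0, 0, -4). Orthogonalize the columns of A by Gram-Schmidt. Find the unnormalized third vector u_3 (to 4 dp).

u_3 = (-4.4602, 0.0708, -1.0619, -1.0973)

c_1 = (1, 3, -4, 0); ‖c_1‖ = 5.0990, so e_1 = (0.1961, 0.5883, -0.7845, 0.0000).
e_1·c_2 = 0.1961·(-2) + 0.5883·(-4) + (-0.7845)·4 + 0.0000·4 = -5.8835.
u_2 = c_2 + 5.8835·e_1 = (-0.8462, -0.5385, -0.6154, 4.0000).
‖u_2‖ = 4.1695, so e_2 = (-0.2029, -0.1291, -0.1476, 0.9594).
e_1·c_3 = 0.1961·(-4) + 0.5883·0 + (-0.7845)·0 + 0.0000·(-4) = -0.7845; e_2·c_3 = (-0.2029)·(-4) + (-0.1291)·0 + (-0.1476)·0 + 0.9594·(-4) = -3.0256.
u_3 = c_3 + 0.7845·e_1 + 3.0256·e_2 = (-4.4602, 0.0708, -1.0619, -1.0973).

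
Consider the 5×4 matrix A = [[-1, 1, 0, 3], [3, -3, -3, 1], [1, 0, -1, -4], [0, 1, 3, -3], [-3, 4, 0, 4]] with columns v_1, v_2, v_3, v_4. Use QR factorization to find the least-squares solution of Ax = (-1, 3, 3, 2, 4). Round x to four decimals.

e_1 = v_1/‖v_1‖ = (-1, 3, 1, 0, -3)/4.4721 = (-0.2236, 0.6708, 0.2236, 0.0000, -0.6708).
r_{12} = e_1·v_2 = -4.9193.
u_2 = v_2 + 4.9193·e_1 = (-0.1000, 0.3000, 1.1000, 1.0000, 0.7000).
‖u_2‖ = 1.6733, so e_2 = (-0.0598, 0.1793, 0.6574, 0.5976, 0.4183).
r_{13} = e_1·v_3 = -2.2361; r_{23} = e_2·v_3 = 0.5976.
u_3 = v_3 + 2.2361·e_1 − 0.5976·e_2 = (-0.4643, -1.6071, -0.8929, 2.6429, -1.7500).
‖u_3‖ = 3.6936, so e_3 = (-0.1257, -0.4351, -0.2417, 0.7155, -0.4738).
r_{14} = e_1·v_4 = -3.5777; r_{24} = e_2·v_4 = -2.7490; r_{34} = e_3·v_4 = -3.8870.
u_4 = v_4 + 3.5777·e_1 + 2.7490·e_2 + 3.8870·e_3 = (1.5471, 2.2016, -2.3325, 1.4241, 0.9084).
‖u_4‖ = 3.9413, so e_4 = (0.3925, 0.5586, -0.5918, 0.3613, 0.2305).
Qᵀb = (0.2236, 5.4383, -2.3689, 1.1524).
Back-substitute: x_4 = 1.1524/3.9413 = 0.2924.
x_3 = (-2.3689 + 3.8870·0.2924)/3.6936 = -0.3337.
x_2 = (5.4383 − 0.5976·(-0.3337) + 2.7490·0.2924)/1.6733 = 3.8495.
x_1 = (0.2236 + 4.9193·3.8495 + 2.2361·(-0.3337) + 3.5777·0.2924)/4.4721 = 4.3515.

x = (4.3515, 3.8495, -0.3337, 0.2924)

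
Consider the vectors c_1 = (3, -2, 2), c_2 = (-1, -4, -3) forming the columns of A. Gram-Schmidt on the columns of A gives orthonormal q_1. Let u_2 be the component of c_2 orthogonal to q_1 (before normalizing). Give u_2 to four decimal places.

u_2 = (-0.8235, -4.1176, -2.8824)

c_1 = (3, -2, 2); ‖c_1‖ = 4.1231, so q_1 = (0.7276, -0.4851, 0.4851).
q_1·c_2 = 0.7276·(-1) + (-0.4851)·(-4) + 0.4851·(-3) = -0.2425.
u_2 = c_2 + 0.2425·q_1 = (-0.8235, -4.1176, -2.8824).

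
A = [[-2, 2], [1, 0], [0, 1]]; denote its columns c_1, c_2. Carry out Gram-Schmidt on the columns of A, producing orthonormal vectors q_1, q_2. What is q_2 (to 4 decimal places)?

q_2 = (0.2981, 0.5963, 0.7454)

c_1 = (-2, 1, 0); ‖c_1‖ = 2.2361, so q_1 = (-0.8944, 0.4472, 0.0000).
q_1·c_2 = (-0.8944)·2 + 0.4472·0 + 0.0000·1 = -1.7889.
u_2 = c_2 + 1.7889·q_1 = (0.4000, 0.8000, 1.0000).
‖u_2‖ = 1.3416, so q_2 = (0.2981, 0.5963, 0.7454).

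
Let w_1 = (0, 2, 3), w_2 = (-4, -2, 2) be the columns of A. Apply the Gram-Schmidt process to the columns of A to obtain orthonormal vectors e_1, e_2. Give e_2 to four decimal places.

w_1 = (0, 2, 3); ‖w_1‖ = 3.6056, so e_1 = (0.0000, 0.5547, 0.8321).
e_1·w_2 = 0.0000·(-4) + 0.5547·(-2) + 0.8321·2 = 0.5547.
u_2 = w_2 − 0.5547·e_1 = (-4.0000, -2.3077, 1.5385).
‖u_2‖ = 4.8675, so e_2 = (-0.8218, -0.4741, 0.3161).

e_2 = (-0.8218, -0.4741, 0.3161)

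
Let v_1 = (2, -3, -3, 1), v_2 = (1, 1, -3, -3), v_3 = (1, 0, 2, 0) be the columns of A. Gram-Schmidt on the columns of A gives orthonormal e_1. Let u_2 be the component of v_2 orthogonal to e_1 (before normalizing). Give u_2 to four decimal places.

u_2 = (0.5652, 1.6522, -2.3478, -3.2174)

v_1 = (2, -3, -3, 1); ‖v_1‖ = 4.7958, so e_1 = (0.4170, -0.6255, -0.6255, 0.2085).
e_1·v_2 = 0.4170·1 + (-0.6255)·1 + (-0.6255)·(-3) + 0.2085·(-3) = 1.0426.
u_2 = v_2 − 1.0426·e_1 = (0.5652, 1.6522, -2.3478, -3.2174).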